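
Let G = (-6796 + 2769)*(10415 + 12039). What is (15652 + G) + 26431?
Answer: -90380175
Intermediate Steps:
G = -90422258 (G = -4027*22454 = -90422258)
(15652 + G) + 26431 = (15652 - 90422258) + 26431 = -90406606 + 26431 = -90380175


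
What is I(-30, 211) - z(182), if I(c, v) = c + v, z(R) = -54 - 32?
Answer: 267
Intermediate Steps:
z(R) = -86
I(-30, 211) - z(182) = (-30 + 211) - 1*(-86) = 181 + 86 = 267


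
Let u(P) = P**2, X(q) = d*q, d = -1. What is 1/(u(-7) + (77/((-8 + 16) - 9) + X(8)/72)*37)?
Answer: -9/25237 ≈ -0.00035662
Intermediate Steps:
X(q) = -q
1/(u(-7) + (77/((-8 + 16) - 9) + X(8)/72)*37) = 1/((-7)**2 + (77/((-8 + 16) - 9) - 1*8/72)*37) = 1/(49 + (77/(8 - 9) - 8*1/72)*37) = 1/(49 + (77/(-1) - 1/9)*37) = 1/(49 + (77*(-1) - 1/9)*37) = 1/(49 + (-77 - 1/9)*37) = 1/(49 - 694/9*37) = 1/(49 - 25678/9) = 1/(-25237/9) = -9/25237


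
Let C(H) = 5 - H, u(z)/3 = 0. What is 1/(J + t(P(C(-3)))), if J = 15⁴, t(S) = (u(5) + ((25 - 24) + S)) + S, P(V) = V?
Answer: 1/50642 ≈ 1.9746e-5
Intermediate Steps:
u(z) = 0 (u(z) = 3*0 = 0)
t(S) = 1 + 2*S (t(S) = (0 + ((25 - 24) + S)) + S = (0 + (1 + S)) + S = (1 + S) + S = 1 + 2*S)
J = 50625
1/(J + t(P(C(-3)))) = 1/(50625 + (1 + 2*(5 - 1*(-3)))) = 1/(50625 + (1 + 2*(5 + 3))) = 1/(50625 + (1 + 2*8)) = 1/(50625 + (1 + 16)) = 1/(50625 + 17) = 1/50642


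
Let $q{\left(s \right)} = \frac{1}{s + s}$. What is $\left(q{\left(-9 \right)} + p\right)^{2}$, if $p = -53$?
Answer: $\frac{912025}{324} \approx 2814.9$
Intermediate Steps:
$q{\left(s \right)} = \frac{1}{2 s}$
$\left(q{\left(-9 \right)} + p\right)^{2} = \left(\frac{1}{2 \left(-9\right)} - 53\right)^{2} = \left(\frac{1}{2} \left(- \frac{1}{9}\right) - 53\right)^{2} = \left(- \frac{1}{18} - 53\right)^{2} = \left(- \frac{955}{18}\right)^{2} = \frac{912025}{324}$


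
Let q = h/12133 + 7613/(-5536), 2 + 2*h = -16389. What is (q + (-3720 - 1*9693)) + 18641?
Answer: 351018070847/67168288 ≈ 5226.0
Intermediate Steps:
h = -16391/2 (h = -1 + (½)*(-16389) = -1 - 16389/2 = -16391/2 ≈ -8195.5)
q = -137738817/67168288 (q = -16391/2/12133 + 7613/(-5536) = -16391/2*1/12133 + 7613*(-1/5536) = -16391/24266 - 7613/5536 = -137738817/67168288 ≈ -2.0507)
(q + (-3720 - 1*9693)) + 18641 = (-137738817/67168288 + (-3720 - 1*9693)) + 18641 = (-137738817/67168288 + (-3720 - 9693)) + 18641 = (-137738817/67168288 - 13413) + 18641 = -901065985761/67168288 + 18641 = 351018070847/67168288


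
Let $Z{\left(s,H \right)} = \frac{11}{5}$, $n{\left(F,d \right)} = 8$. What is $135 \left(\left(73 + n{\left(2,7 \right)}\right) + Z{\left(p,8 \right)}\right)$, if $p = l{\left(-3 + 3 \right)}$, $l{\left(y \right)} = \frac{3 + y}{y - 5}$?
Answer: $11232$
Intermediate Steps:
$l{\left(y \right)} = \frac{3 + y}{-5 + y}$
$p = - \frac{3}{5}$ ($p = \frac{3 + \left(-3 + 3\right)}{-5 + \left(-3 + 3\right)} = \frac{3 + 0}{-5 + 0} = \frac{1}{-5} \cdot 3 = \left(- \frac{1}{5}\right) 3 = - \frac{3}{5} \approx -0.6$)
$Z{\left(s,H \right)} = \frac{11}{5}$ ($Z{\left(s,H \right)} = 11 \cdot \frac{1}{5} = \frac{11}{5}$)
$135 \left(\left(73 + n{\left(2,7 \right)}\right) + Z{\left(p,8 \right)}\right) = 135 \left(\left(73 + 8\right) + \frac{11}{5}\right) = 135 \left(81 + \frac{11}{5}\right) = 135 \cdot \frac{416}{5} = 11232$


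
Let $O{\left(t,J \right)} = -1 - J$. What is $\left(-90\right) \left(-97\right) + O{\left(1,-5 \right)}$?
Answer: $8734$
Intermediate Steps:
$\left(-90\right) \left(-97\right) + O{\left(1,-5 \right)} = \left(-90\right) \left(-97\right) - -4 = 8730 + \left(-1 + 5\right) = 8730 + 4 = 8734$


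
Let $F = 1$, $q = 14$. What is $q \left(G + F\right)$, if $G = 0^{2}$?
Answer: $14$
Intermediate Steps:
$G = 0$
$q \left(G + F\right) = 14 \left(0 + 1\right) = 14 \cdot 1 = 14$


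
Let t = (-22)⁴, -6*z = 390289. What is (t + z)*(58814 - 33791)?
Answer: 8468175227/2 ≈ 4.2341e+9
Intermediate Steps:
z = -390289/6 (z = -⅙*390289 = -390289/6 ≈ -65048.)
t = 234256
(t + z)*(58814 - 33791) = (234256 - 390289/6)*(58814 - 33791) = (1015247/6)*25023 = 8468175227/2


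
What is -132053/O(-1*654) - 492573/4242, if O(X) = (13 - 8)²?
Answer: -190827717/35350 ≈ -5398.2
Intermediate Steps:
O(X) = 25 (O(X) = 5² = 25)
-132053/O(-1*654) - 492573/4242 = -132053/25 - 492573/4242 = -132053*1/25 - 492573*1/4242 = -132053/25 - 164191/1414 = -190827717/35350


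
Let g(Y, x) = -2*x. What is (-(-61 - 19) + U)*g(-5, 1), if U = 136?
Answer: -432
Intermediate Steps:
(-(-61 - 19) + U)*g(-5, 1) = (-(-61 - 19) + 136)*(-2*1) = (-1*(-80) + 136)*(-2) = (80 + 136)*(-2) = 216*(-2) = -432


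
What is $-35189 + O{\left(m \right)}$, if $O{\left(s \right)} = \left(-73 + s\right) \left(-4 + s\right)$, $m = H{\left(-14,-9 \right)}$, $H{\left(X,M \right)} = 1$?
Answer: $-34973$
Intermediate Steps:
$m = 1$
$-35189 + O{\left(m \right)} = -35189 + \left(292 + 1^{2} - 77\right) = -35189 + \left(292 + 1 - 77\right) = -35189 + 216 = -34973$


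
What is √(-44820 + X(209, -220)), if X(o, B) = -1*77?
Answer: I*√44897 ≈ 211.89*I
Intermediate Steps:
X(o, B) = -77
√(-44820 + X(209, -220)) = √(-44820 - 77) = √(-44897) = I*√44897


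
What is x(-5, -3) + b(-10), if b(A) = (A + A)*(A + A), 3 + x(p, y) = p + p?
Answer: 387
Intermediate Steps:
x(p, y) = -3 + 2*p (x(p, y) = -3 + (p + p) = -3 + 2*p)
b(A) = 4*A**2 (b(A) = (2*A)*(2*A) = 4*A**2)
x(-5, -3) + b(-10) = (-3 + 2*(-5)) + 4*(-10)**2 = (-3 - 10) + 4*100 = -13 + 400 = 387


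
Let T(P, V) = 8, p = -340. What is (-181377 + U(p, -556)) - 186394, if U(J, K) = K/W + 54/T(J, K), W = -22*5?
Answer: -80907023/220 ≈ -3.6776e+5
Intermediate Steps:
W = -110
U(J, K) = 27/4 - K/110 (U(J, K) = K/(-110) + 54/8 = K*(-1/110) + 54*(⅛) = -K/110 + 27/4 = 27/4 - K/110)
(-181377 + U(p, -556)) - 186394 = (-181377 + (27/4 - 1/110*(-556))) - 186394 = (-181377 + (27/4 + 278/55)) - 186394 = (-181377 + 2597/220) - 186394 = -39900343/220 - 186394 = -80907023/220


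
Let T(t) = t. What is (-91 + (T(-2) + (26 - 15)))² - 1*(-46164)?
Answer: 52888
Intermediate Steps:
(-91 + (T(-2) + (26 - 15)))² - 1*(-46164) = (-91 + (-2 + (26 - 15)))² - 1*(-46164) = (-91 + (-2 + 11))² + 46164 = (-91 + 9)² + 46164 = (-82)² + 46164 = 6724 + 46164 = 52888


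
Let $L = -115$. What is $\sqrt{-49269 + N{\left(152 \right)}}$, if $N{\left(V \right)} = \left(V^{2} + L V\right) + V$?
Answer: $i \sqrt{43493} \approx 208.55 i$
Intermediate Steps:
$N{\left(V \right)} = V^{2} - 114 V$ ($N{\left(V \right)} = \left(V^{2} - 115 V\right) + V = V^{2} - 114 V$)
$\sqrt{-49269 + N{\left(152 \right)}} = \sqrt{-49269 + 152 \left(-114 + 152\right)} = \sqrt{-49269 + 152 \cdot 38} = \sqrt{-49269 + 5776} = \sqrt{-43493} = i \sqrt{43493}$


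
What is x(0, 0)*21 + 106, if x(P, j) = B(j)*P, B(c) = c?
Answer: 106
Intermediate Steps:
x(P, j) = P*j (x(P, j) = j*P = P*j)
x(0, 0)*21 + 106 = (0*0)*21 + 106 = 0*21 + 106 = 0 + 106 = 106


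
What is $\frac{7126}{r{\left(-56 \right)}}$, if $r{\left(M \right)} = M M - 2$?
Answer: $\frac{3563}{1567} \approx 2.2738$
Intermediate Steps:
$r{\left(M \right)} = -2 + M^{2}$ ($r{\left(M \right)} = M^{2} - 2 = -2 + M^{2}$)
$\frac{7126}{r{\left(-56 \right)}} = \frac{7126}{-2 + \left(-56\right)^{2}} = \frac{7126}{-2 + 3136} = \frac{7126}{3134} = 7126 \cdot \frac{1}{3134} = \frac{3563}{1567}$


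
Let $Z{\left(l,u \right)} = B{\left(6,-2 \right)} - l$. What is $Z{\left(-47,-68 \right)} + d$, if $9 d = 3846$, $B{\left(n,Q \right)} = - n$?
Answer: $\frac{1405}{3} \approx 468.33$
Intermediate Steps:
$d = \frac{1282}{3}$ ($d = \frac{1}{9} \cdot 3846 = \frac{1282}{3} \approx 427.33$)
$Z{\left(l,u \right)} = -6 - l$ ($Z{\left(l,u \right)} = \left(-1\right) 6 - l = -6 - l$)
$Z{\left(-47,-68 \right)} + d = \left(-6 - -47\right) + \frac{1282}{3} = \left(-6 + 47\right) + \frac{1282}{3} = 41 + \frac{1282}{3} = \frac{1405}{3}$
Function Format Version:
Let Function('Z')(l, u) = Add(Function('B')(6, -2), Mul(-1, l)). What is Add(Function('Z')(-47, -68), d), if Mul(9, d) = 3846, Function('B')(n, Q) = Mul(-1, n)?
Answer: Rational(1405, 3) ≈ 468.33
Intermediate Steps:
d = Rational(1282, 3) (d = Mul(Rational(1, 9), 3846) = Rational(1282, 3) ≈ 427.33)
Function('Z')(l, u) = Add(-6, Mul(-1, l)) (Function('Z')(l, u) = Add(Mul(-1, 6), Mul(-1, l)) = Add(-6, Mul(-1, l)))
Add(Function('Z')(-47, -68), d) = Add(Add(-6, Mul(-1, -47)), Rational(1282, 3)) = Add(Add(-6, 47), Rational(1282, 3)) = Add(41, Rational(1282, 3)) = Rational(1405, 3)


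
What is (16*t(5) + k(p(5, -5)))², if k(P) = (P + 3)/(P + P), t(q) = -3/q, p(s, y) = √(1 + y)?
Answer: 32899/400 + 273*I/20 ≈ 82.248 + 13.65*I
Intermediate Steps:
k(P) = (3 + P)/(2*P) (k(P) = (3 + P)/((2*P)) = (3 + P)*(1/(2*P)) = (3 + P)/(2*P))
(16*t(5) + k(p(5, -5)))² = (16*(-3/5) + (3 + √(1 - 5))/(2*(√(1 - 5))))² = (16*(-3*⅕) + (3 + √(-4))/(2*(√(-4))))² = (16*(-⅗) + (3 + 2*I)/(2*((2*I))))² = (-48/5 + (-I/2)*(3 + 2*I)/2)² = (-48/5 - I*(3 + 2*I)/4)²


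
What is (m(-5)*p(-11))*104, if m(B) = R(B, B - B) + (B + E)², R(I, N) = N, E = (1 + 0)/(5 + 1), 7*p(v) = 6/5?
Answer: 43732/105 ≈ 416.50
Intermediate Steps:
p(v) = 6/35 (p(v) = (6/5)/7 = (6*(⅕))/7 = (⅐)*(6/5) = 6/35)
E = ⅙ (E = 1/6 = 1*(⅙) = ⅙ ≈ 0.16667)
m(B) = (⅙ + B)² (m(B) = (B - B) + (B + ⅙)² = 0 + (⅙ + B)² = (⅙ + B)²)
(m(-5)*p(-11))*104 = (((1 + 6*(-5))²/36)*(6/35))*104 = (((1 - 30)²/36)*(6/35))*104 = (((1/36)*(-29)²)*(6/35))*104 = (((1/36)*841)*(6/35))*104 = ((841/36)*(6/35))*104 = (841/210)*104 = 43732/105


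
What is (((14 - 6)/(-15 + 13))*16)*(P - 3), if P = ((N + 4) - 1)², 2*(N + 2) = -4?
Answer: 128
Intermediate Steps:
N = -4 (N = -2 + (½)*(-4) = -2 - 2 = -4)
P = 1 (P = ((-4 + 4) - 1)² = (0 - 1)² = (-1)² = 1)
(((14 - 6)/(-15 + 13))*16)*(P - 3) = (((14 - 6)/(-15 + 13))*16)*(1 - 3) = ((8/(-2))*16)*(-2) = ((8*(-½))*16)*(-2) = -4*16*(-2) = -64*(-2) = 128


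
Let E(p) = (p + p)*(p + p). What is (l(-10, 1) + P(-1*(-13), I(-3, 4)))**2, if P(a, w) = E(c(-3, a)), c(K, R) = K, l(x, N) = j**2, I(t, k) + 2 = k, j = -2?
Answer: 1600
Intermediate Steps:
I(t, k) = -2 + k
l(x, N) = 4 (l(x, N) = (-2)**2 = 4)
E(p) = 4*p**2 (E(p) = (2*p)*(2*p) = 4*p**2)
P(a, w) = 36 (P(a, w) = 4*(-3)**2 = 4*9 = 36)
(l(-10, 1) + P(-1*(-13), I(-3, 4)))**2 = (4 + 36)**2 = 40**2 = 1600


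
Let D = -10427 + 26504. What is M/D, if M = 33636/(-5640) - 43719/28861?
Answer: -5339227/11477852610 ≈ -0.00046518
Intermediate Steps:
M = -5339227/713930 (M = 33636*(-1/5640) - 43719*1/28861 = -2803/470 - 2301/1519 = -5339227/713930 ≈ -7.4786)
D = 16077
M/D = -5339227/713930/16077 = -5339227/713930*1/16077 = -5339227/11477852610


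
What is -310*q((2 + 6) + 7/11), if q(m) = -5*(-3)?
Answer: -4650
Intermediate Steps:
q(m) = 15
-310*q((2 + 6) + 7/11) = -310*15 = -4650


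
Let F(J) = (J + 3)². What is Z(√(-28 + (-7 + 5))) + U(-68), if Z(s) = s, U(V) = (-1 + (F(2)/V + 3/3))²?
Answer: 625/4624 + I*√30 ≈ 0.13516 + 5.4772*I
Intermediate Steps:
F(J) = (3 + J)²
U(V) = 625/V² (U(V) = (-1 + ((3 + 2)²/V + 3/3))² = (-1 + (5²/V + 3*(⅓)))² = (-1 + (25/V + 1))² = (-1 + (1 + 25/V))² = (25/V)² = 625/V²)
Z(√(-28 + (-7 + 5))) + U(-68) = √(-28 + (-7 + 5)) + 625/(-68)² = √(-28 - 2) + 625*(1/4624) = √(-30) + 625/4624 = I*√30 + 625/4624 = 625/4624 + I*√30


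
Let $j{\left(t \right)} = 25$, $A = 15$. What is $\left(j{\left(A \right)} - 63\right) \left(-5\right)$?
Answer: $190$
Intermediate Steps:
$\left(j{\left(A \right)} - 63\right) \left(-5\right) = \left(25 - 63\right) \left(-5\right) = \left(-38\right) \left(-5\right) = 190$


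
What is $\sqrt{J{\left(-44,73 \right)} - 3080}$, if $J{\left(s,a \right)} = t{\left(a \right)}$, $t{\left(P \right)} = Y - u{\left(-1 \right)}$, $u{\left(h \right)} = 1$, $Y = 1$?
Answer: $2 i \sqrt{770} \approx 55.498 i$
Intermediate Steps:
$t{\left(P \right)} = 0$ ($t{\left(P \right)} = 1 - 1 = 0$)
$J{\left(s,a \right)} = 0$
$\sqrt{J{\left(-44,73 \right)} - 3080} = \sqrt{0 - 3080} = \sqrt{-3080} = 2 i \sqrt{770}$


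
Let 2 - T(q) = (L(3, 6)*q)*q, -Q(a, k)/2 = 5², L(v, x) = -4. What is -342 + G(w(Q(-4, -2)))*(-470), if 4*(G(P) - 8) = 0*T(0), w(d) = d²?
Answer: -4102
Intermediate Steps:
Q(a, k) = -50 (Q(a, k) = -2*5² = -2*25 = -50)
T(q) = 2 + 4*q² (T(q) = 2 - (-4*q)*q = 2 - (-4)*q² = 2 + 4*q²)
G(P) = 8 (G(P) = 8 + (0*(2 + 4*0²))/4 = 8 + (0*(2 + 4*0))/4 = 8 + (0*(2 + 0))/4 = 8 + (0*2)/4 = 8 + (¼)*0 = 8 + 0 = 8)
-342 + G(w(Q(-4, -2)))*(-470) = -342 + 8*(-470) = -342 - 3760 = -4102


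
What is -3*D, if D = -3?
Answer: 9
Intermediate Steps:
-3*D = -3*(-3) = 9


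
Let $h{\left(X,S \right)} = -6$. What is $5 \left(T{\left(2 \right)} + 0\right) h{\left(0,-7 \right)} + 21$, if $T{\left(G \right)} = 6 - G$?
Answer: $-99$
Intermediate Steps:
$5 \left(T{\left(2 \right)} + 0\right) h{\left(0,-7 \right)} + 21 = 5 \left(\left(6 - 2\right) + 0\right) \left(-6\right) + 21 = 5 \left(4 + 0\right) \left(-6\right) + 21 = 5 \cdot 4 \left(-6\right) + 21 = 20 \left(-6\right) + 21 = -120 + 21 = -99$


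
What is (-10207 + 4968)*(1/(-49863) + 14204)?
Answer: -3710542973189/49863 ≈ -7.4415e+7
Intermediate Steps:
(-10207 + 4968)*(1/(-49863) + 14204) = -5239*(-1/49863 + 14204) = -5239*708254051/49863 = -3710542973189/49863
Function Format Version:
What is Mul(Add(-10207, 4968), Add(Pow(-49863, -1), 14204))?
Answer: Rational(-3710542973189, 49863) ≈ -7.4415e+7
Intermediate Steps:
Mul(Add(-10207, 4968), Add(Pow(-49863, -1), 14204)) = Mul(-5239, Add(Rational(-1, 49863), 14204)) = Mul(-5239, Rational(708254051, 49863)) = Rational(-3710542973189, 49863)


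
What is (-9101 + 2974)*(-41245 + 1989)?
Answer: 240521512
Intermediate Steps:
(-9101 + 2974)*(-41245 + 1989) = -6127*(-39256) = 240521512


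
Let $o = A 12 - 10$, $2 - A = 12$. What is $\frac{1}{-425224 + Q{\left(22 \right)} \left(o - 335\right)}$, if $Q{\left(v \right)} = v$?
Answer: $- \frac{1}{435454} \approx -2.2965 \cdot 10^{-6}$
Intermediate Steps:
$A = -10$ ($A = 2 - 12 = -10$)
$o = -130$ ($o = \left(-10\right) 12 - 10 = -120 - 10 = -130$)
$\frac{1}{-425224 + Q{\left(22 \right)} \left(o - 335\right)} = \frac{1}{-425224 + 22 \left(-130 - 335\right)} = \frac{1}{-425224 + 22 \left(-465\right)} = \frac{1}{-425224 - 10230} = \frac{1}{-435454} = - \frac{1}{435454}$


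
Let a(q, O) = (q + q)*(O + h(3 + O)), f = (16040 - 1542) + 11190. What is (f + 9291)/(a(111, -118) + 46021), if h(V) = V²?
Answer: 34979/2955775 ≈ 0.011834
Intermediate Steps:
f = 25688 (f = 14498 + 11190 = 25688)
a(q, O) = 2*q*(O + (3 + O)²) (a(q, O) = (q + q)*(O + (3 + O)²) = (2*q)*(O + (3 + O)²) = 2*q*(O + (3 + O)²))
(f + 9291)/(a(111, -118) + 46021) = (25688 + 9291)/(2*111*(-118 + (3 - 118)²) + 46021) = 34979/(2*111*(-118 + (-115)²) + 46021) = 34979/(2*111*(-118 + 13225) + 46021) = 34979/(2*111*13107 + 46021) = 34979/(2909754 + 46021) = 34979/2955775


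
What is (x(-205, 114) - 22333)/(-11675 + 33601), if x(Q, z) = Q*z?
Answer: -45703/21926 ≈ -2.0844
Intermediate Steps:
(x(-205, 114) - 22333)/(-11675 + 33601) = (-205*114 - 22333)/(-11675 + 33601) = (-23370 - 22333)/21926 = -45703*1/21926 = -45703/21926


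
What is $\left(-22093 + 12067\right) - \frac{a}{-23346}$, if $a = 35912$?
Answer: $- \frac{117015542}{11673} \approx -10024.0$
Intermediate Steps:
$\left(-22093 + 12067\right) - \frac{a}{-23346} = \left(-22093 + 12067\right) - \frac{35912}{-23346} = -10026 - 35912 \left(- \frac{1}{23346}\right) = -10026 - - \frac{17956}{11673} = -10026 + \frac{17956}{11673} = - \frac{117015542}{11673}$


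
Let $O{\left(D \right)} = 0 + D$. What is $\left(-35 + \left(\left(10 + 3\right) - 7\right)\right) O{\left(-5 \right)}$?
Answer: $145$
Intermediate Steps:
$O{\left(D \right)} = D$
$\left(-35 + \left(\left(10 + 3\right) - 7\right)\right) O{\left(-5 \right)} = \left(-35 + \left(\left(10 + 3\right) - 7\right)\right) \left(-5\right) = \left(-35 + \left(13 - 7\right)\right) \left(-5\right) = \left(-35 + 6\right) \left(-5\right) = \left(-29\right) \left(-5\right) = 145$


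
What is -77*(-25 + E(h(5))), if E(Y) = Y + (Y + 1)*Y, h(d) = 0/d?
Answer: 1925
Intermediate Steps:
h(d) = 0
E(Y) = Y + Y*(1 + Y) (E(Y) = Y + (1 + Y)*Y = Y + Y*(1 + Y))
-77*(-25 + E(h(5))) = -77*(-25 + 0*(2 + 0)) = -77*(-25 + 0*2) = -77*(-25 + 0) = -77*(-25) = 1925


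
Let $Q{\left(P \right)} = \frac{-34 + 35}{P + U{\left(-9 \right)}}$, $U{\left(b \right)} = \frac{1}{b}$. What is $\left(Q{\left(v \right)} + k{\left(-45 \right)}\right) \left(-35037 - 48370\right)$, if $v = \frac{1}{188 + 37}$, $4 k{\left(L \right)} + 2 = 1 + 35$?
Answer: $\frac{583849}{8} \approx 72981.0$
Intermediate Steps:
$k{\left(L \right)} = \frac{17}{2}$ ($k{\left(L \right)} = - \frac{1}{2} + \frac{1 + 35}{4} = - \frac{1}{2} + \frac{1}{4} \cdot 36 = - \frac{1}{2} + 9 = \frac{17}{2}$)
$v = \frac{1}{225} \approx 0.0044444$
$Q{\left(P \right)} = \frac{1}{- \frac{1}{9} + P}$ ($Q{\left(P \right)} = \frac{-34 + 35}{P + \frac{1}{-9}} = 1 \frac{1}{P - \frac{1}{9}} = 1 \frac{1}{- \frac{1}{9} + P} = \frac{1}{- \frac{1}{9} + P}$)
$\left(Q{\left(v \right)} + k{\left(-45 \right)}\right) \left(-35037 - 48370\right) = \left(\frac{9}{-1 + 9 \cdot \frac{1}{225}} + \frac{17}{2}\right) \left(-35037 - 48370\right) = \left(\frac{9}{-1 + \frac{1}{25}} + \frac{17}{2}\right) \left(-83407\right) = \left(\frac{9}{- \frac{24}{25}} + \frac{17}{2}\right) \left(-83407\right) = \left(9 \left(- \frac{25}{24}\right) + \frac{17}{2}\right) \left(-83407\right) = \left(- \frac{75}{8} + \frac{17}{2}\right) \left(-83407\right) = \left(- \frac{7}{8}\right) \left(-83407\right) = \frac{583849}{8}$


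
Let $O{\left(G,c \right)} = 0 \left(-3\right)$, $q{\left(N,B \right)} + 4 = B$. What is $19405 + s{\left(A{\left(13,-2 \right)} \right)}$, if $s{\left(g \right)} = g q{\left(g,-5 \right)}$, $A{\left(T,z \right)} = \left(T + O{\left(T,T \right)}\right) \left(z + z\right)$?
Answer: $19873$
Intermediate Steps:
$q{\left(N,B \right)} = -4 + B$
$O{\left(G,c \right)} = 0$
$A{\left(T,z \right)} = 2 T z$ ($A{\left(T,z \right)} = \left(T + 0\right) \left(z + z\right) = T 2 z = 2 T z$)
$s{\left(g \right)} = - 9 g$ ($s{\left(g \right)} = g \left(-4 - 5\right) = g \left(-9\right) = - 9 g$)
$19405 + s{\left(A{\left(13,-2 \right)} \right)} = 19405 - 9 \cdot 2 \cdot 13 \left(-2\right) = 19405 - -468 = 19405 + 468 = 19873$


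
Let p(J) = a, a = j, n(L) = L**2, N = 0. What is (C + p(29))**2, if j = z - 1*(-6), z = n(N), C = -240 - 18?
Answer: 63504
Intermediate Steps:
C = -258
z = 0 (z = 0**2 = 0)
j = 6 (j = 0 - 1*(-6) = 0 + 6 = 6)
a = 6
p(J) = 6
(C + p(29))**2 = (-258 + 6)**2 = (-252)**2 = 63504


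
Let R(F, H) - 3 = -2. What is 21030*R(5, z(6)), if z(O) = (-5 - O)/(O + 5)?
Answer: 21030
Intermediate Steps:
z(O) = (-5 - O)/(5 + O)
R(F, H) = 1 (R(F, H) = 3 - 2 = 1)
21030*R(5, z(6)) = 21030*1 = 21030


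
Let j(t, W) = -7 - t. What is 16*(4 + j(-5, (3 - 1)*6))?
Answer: 32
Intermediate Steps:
16*(4 + j(-5, (3 - 1)*6)) = 16*(4 + (-7 - 1*(-5))) = 16*(4 + (-7 + 5)) = 16*(4 - 2) = 16*2 = 32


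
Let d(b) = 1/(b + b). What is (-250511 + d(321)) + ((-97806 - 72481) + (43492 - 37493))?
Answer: -266300957/642 ≈ -4.1480e+5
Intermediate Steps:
d(b) = 1/(2*b)
(-250511 + d(321)) + ((-97806 - 72481) + (43492 - 37493)) = (-250511 + (½)/321) + ((-97806 - 72481) + (43492 - 37493)) = (-250511 + (½)*(1/321)) + (-170287 + 5999) = (-250511 + 1/642) - 164288 = -160828061/642 - 164288 = -266300957/642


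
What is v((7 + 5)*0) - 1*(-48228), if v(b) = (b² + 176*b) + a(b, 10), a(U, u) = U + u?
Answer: 48238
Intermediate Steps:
v(b) = 10 + b² + 177*b (v(b) = (b² + 176*b) + (b + 10) = (b² + 176*b) + (10 + b) = 10 + b² + 177*b)
v((7 + 5)*0) - 1*(-48228) = (10 + ((7 + 5)*0)² + 177*((7 + 5)*0)) - 1*(-48228) = (10 + (12*0)² + 177*(12*0)) + 48228 = (10 + 0² + 177*0) + 48228 = (10 + 0 + 0) + 48228 = 10 + 48228 = 48238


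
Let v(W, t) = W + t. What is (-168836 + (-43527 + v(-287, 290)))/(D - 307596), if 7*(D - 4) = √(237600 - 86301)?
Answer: 3200691618880/4636028933437 + 4459560*√16811/4636028933437 ≈ 0.69052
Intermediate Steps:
D = 4 + 3*√16811/7 (D = 4 + √(237600 - 86301)/7 = 4 + √151299/7 = 4 + (3*√16811)/7 = 4 + 3*√16811/7 ≈ 59.567)
(-168836 + (-43527 + v(-287, 290)))/(D - 307596) = (-168836 + (-43527 + (-287 + 290)))/((4 + 3*√16811/7) - 307596) = (-168836 + (-43527 + 3))/(-307592 + 3*√16811/7) = (-168836 - 43524)/(-307592 + 3*√16811/7) = -212360/(-307592 + 3*√16811/7)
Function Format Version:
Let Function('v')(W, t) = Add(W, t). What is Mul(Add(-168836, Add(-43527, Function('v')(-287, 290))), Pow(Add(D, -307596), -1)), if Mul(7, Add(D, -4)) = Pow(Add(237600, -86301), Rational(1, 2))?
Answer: Add(Rational(3200691618880, 4636028933437), Mul(Rational(4459560, 4636028933437), Pow(16811, Rational(1, 2)))) ≈ 0.69052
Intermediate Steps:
D = Add(4, Mul(Rational(3, 7), Pow(16811, Rational(1, 2)))) (D = Add(4, Mul(Rational(1, 7), Pow(Add(237600, -86301), Rational(1, 2)))) = Add(4, Mul(Rational(1, 7), Pow(151299, Rational(1, 2)))) = Add(4, Mul(Rational(1, 7), Mul(3, Pow(16811, Rational(1, 2))))) = Add(4, Mul(Rational(3, 7), Pow(16811, Rational(1, 2)))) ≈ 59.567)
Mul(Add(-168836, Add(-43527, Function('v')(-287, 290))), Pow(Add(D, -307596), -1)) = Mul(Add(-168836, Add(-43527, Add(-287, 290))), Pow(Add(Add(4, Mul(Rational(3, 7), Pow(16811, Rational(1, 2)))), -307596), -1)) = Mul(Add(-168836, Add(-43527, 3)), Pow(Add(-307592, Mul(Rational(3, 7), Pow(16811, Rational(1, 2)))), -1)) = Mul(Add(-168836, -43524), Pow(Add(-307592, Mul(Rational(3, 7), Pow(16811, Rational(1, 2)))), -1)) = Mul(-212360, Pow(Add(-307592, Mul(Rational(3, 7), Pow(16811, Rational(1, 2)))), -1))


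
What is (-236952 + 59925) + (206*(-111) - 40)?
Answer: -199933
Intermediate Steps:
(-236952 + 59925) + (206*(-111) - 40) = -177027 + (-22866 - 40) = -177027 - 22906 = -199933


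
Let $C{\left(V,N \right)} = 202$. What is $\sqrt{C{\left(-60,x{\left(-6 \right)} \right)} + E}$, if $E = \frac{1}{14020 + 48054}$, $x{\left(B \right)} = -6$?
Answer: $\frac{\sqrt{778342720226}}{62074} \approx 14.213$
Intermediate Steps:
$E = \frac{1}{62074} \approx 1.611 \cdot 10^{-5}$
$\sqrt{C{\left(-60,x{\left(-6 \right)} \right)} + E} = \sqrt{202 + \frac{1}{62074}} = \sqrt{\frac{12538949}{62074}} = \frac{\sqrt{778342720226}}{62074}$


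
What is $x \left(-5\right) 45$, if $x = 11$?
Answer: $-2475$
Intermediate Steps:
$x \left(-5\right) 45 = 11 \left(-5\right) 45 = \left(-55\right) 45 = -2475$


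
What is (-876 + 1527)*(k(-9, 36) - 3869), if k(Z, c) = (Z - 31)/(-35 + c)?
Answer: -2544759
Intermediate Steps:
k(Z, c) = (-31 + Z)/(-35 + c)
(-876 + 1527)*(k(-9, 36) - 3869) = (-876 + 1527)*((-31 - 9)/(-35 + 36) - 3869) = 651*(-40/1 - 3869) = 651*(1*(-40) - 3869) = 651*(-40 - 3869) = 651*(-3909) = -2544759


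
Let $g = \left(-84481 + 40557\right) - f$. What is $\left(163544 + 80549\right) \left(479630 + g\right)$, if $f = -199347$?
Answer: $155011991929$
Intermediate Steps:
$g = 155423$ ($g = \left(-84481 + 40557\right) - -199347 = -43924 + 199347 = 155423$)
$\left(163544 + 80549\right) \left(479630 + g\right) = \left(163544 + 80549\right) \left(479630 + 155423\right) = 244093 \cdot 635053 = 155011991929$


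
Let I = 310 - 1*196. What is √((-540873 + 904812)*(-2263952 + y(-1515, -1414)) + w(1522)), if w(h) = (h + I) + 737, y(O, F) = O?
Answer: 2*I*√206122948035 ≈ 9.0802e+5*I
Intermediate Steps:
I = 114 (I = 310 - 196 = 114)
w(h) = 851 + h (w(h) = (h + 114) + 737 = (114 + h) + 737 = 851 + h)
√((-540873 + 904812)*(-2263952 + y(-1515, -1414)) + w(1522)) = √((-540873 + 904812)*(-2263952 - 1515) + (851 + 1522)) = √(363939*(-2265467) + 2373) = √(-824491794513 + 2373) = √(-824491792140) = 2*I*√206122948035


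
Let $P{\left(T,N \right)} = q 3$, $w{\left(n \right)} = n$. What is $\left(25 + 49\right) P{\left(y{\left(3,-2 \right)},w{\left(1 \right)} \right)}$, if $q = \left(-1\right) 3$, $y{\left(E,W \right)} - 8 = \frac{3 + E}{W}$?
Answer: $-666$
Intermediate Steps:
$y{\left(E,W \right)} = 8 + \frac{3 + E}{W}$
$q = -3$
$P{\left(T,N \right)} = -9$ ($P{\left(T,N \right)} = \left(-3\right) 3 = -9$)
$\left(25 + 49\right) P{\left(y{\left(3,-2 \right)},w{\left(1 \right)} \right)} = \left(25 + 49\right) \left(-9\right) = 74 \left(-9\right) = -666$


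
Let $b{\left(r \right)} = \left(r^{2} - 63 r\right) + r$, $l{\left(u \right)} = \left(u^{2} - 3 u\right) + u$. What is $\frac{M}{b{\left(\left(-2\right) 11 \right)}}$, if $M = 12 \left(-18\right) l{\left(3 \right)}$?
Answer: $- \frac{27}{77} \approx -0.35065$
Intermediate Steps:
$l{\left(u \right)} = u^{2} - 2 u$
$b{\left(r \right)} = r^{2} - 62 r$
$M = -648$ ($M = 12 \left(-18\right) 3 \left(-2 + 3\right) = - 216 \cdot 3 \cdot 1 = \left(-216\right) 3 = -648$)
$\frac{M}{b{\left(\left(-2\right) 11 \right)}} = - \frac{648}{\left(-2\right) 11 \left(-62 - 22\right)} = - \frac{648}{\left(-22\right) \left(-62 - 22\right)} = - \frac{648}{\left(-22\right) \left(-84\right)} = - \frac{648}{1848} = \left(-648\right) \frac{1}{1848} = - \frac{27}{77}$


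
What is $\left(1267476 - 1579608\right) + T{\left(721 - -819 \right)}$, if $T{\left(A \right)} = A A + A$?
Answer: $2061008$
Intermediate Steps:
$T{\left(A \right)} = A + A^{2}$ ($T{\left(A \right)} = A^{2} + A = A + A^{2}$)
$\left(1267476 - 1579608\right) + T{\left(721 - -819 \right)} = \left(1267476 - 1579608\right) + \left(721 - -819\right) \left(1 + \left(721 - -819\right)\right) = -312132 + \left(721 + 819\right) \left(1 + \left(721 + 819\right)\right) = -312132 + 1540 \left(1 + 1540\right) = -312132 + 1540 \cdot 1541 = -312132 + 2373140 = 2061008$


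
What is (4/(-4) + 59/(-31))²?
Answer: 8100/961 ≈ 8.4287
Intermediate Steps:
(4/(-4) + 59/(-31))² = (4*(-¼) + 59*(-1/31))² = (-1 - 59/31)² = (-90/31)² = 8100/961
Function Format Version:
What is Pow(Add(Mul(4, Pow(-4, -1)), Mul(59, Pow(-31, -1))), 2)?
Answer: Rational(8100, 961) ≈ 8.4287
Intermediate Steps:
Pow(Add(Mul(4, Pow(-4, -1)), Mul(59, Pow(-31, -1))), 2) = Pow(Add(Mul(4, Rational(-1, 4)), Mul(59, Rational(-1, 31))), 2) = Pow(Add(-1, Rational(-59, 31)), 2) = Pow(Rational(-90, 31), 2) = Rational(8100, 961)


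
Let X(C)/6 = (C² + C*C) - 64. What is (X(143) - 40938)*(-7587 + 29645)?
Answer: 4501287828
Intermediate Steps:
X(C) = -384 + 12*C² (X(C) = 6*((C² + C*C) - 64) = 6*((C² + C²) - 64) = 6*(2*C² - 64) = 6*(-64 + 2*C²) = -384 + 12*C²)
(X(143) - 40938)*(-7587 + 29645) = ((-384 + 12*143²) - 40938)*(-7587 + 29645) = ((-384 + 12*20449) - 40938)*22058 = ((-384 + 245388) - 40938)*22058 = (245004 - 40938)*22058 = 204066*22058 = 4501287828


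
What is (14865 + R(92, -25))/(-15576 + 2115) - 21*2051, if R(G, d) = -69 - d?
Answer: -579793552/13461 ≈ -43072.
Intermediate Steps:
(14865 + R(92, -25))/(-15576 + 2115) - 21*2051 = (14865 + (-69 - 1*(-25)))/(-15576 + 2115) - 21*2051 = (14865 + (-69 + 25))/(-13461) - 1*43071 = (14865 - 44)*(-1/13461) - 43071 = 14821*(-1/13461) - 43071 = -14821/13461 - 43071 = -579793552/13461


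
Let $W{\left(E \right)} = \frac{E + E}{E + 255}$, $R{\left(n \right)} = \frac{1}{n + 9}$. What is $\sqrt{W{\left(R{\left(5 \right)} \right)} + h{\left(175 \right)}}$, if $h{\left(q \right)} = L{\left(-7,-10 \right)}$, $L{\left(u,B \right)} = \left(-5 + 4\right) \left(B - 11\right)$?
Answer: $\frac{\sqrt{267800003}}{3571} \approx 4.5826$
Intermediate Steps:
$R{\left(n \right)} = \frac{1}{9 + n}$
$W{\left(E \right)} = \frac{2 E}{255 + E}$
$L{\left(u,B \right)} = 11 - B$ ($L{\left(u,B \right)} = - (-11 + B) = 11 - B$)
$h{\left(q \right)} = 21$ ($h{\left(q \right)} = 11 - -10 = 11 + 10 = 21$)
$\sqrt{W{\left(R{\left(5 \right)} \right)} + h{\left(175 \right)}} = \sqrt{\frac{2}{\left(9 + 5\right) \left(255 + \frac{1}{9 + 5}\right)} + 21} = \sqrt{\frac{2}{14 \left(255 + \frac{1}{14}\right)} + 21} = \sqrt{2 \cdot \frac{1}{14} \frac{1}{255 + \frac{1}{14}} + 21} = \sqrt{2 \cdot \frac{1}{14} \frac{1}{\frac{3571}{14}} + 21} = \sqrt{2 \cdot \frac{1}{14} \cdot \frac{14}{3571} + 21} = \sqrt{\frac{2}{3571} + 21} = \sqrt{\frac{74993}{3571}} = \frac{\sqrt{267800003}}{3571}$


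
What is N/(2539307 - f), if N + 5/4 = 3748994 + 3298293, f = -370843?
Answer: 3132127/1293400 ≈ 2.4216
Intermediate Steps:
N = 28189143/4 (N = -5/4 + (3748994 + 3298293) = -5/4 + 7047287 = 28189143/4 ≈ 7.0473e+6)
N/(2539307 - f) = 28189143/(4*(2539307 - 1*(-370843))) = 28189143/(4*(2539307 + 370843)) = (28189143/4)/2910150 = (28189143/4)*(1/2910150) = 3132127/1293400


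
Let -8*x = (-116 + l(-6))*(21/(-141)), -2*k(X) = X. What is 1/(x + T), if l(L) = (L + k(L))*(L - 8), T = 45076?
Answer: 188/8474029 ≈ 2.2185e-5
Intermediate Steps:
k(X) = -X/2
l(L) = L*(-8 + L)/2 (l(L) = (L - L/2)*(L - 8) = (L/2)*(-8 + L) = L*(-8 + L)/2)
x = -259/188 (x = -(-116 + (½)*(-6)*(-8 - 6))*21/(-141)/8 = -(-116 + (½)*(-6)*(-14))*21*(-1/141)/8 = -(-116 + 42)*(-7)/(8*47) = -(-37)*(-7)/(4*47) = -⅛*518/47 = -259/188 ≈ -1.3777)
1/(x + T) = 1/(-259/188 + 45076) = 1/(8474029/188) = 188/8474029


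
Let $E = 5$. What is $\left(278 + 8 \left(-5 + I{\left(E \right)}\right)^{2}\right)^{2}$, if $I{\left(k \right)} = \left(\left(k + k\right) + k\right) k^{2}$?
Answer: $1200072048484$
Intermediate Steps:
$I{\left(k \right)} = 3 k^{3}$ ($I{\left(k \right)} = \left(2 k + k\right) k^{2} = 3 k k^{2} = 3 k^{3}$)
$\left(278 + 8 \left(-5 + I{\left(E \right)}\right)^{2}\right)^{2} = \left(278 + 8 \left(-5 + 3 \cdot 5^{3}\right)^{2}\right)^{2} = \left(278 + 8 \left(-5 + 3 \cdot 125\right)^{2}\right)^{2} = \left(278 + 8 \left(-5 + 375\right)^{2}\right)^{2} = \left(278 + 8 \cdot 370^{2}\right)^{2} = \left(278 + 8 \cdot 136900\right)^{2} = \left(278 + 1095200\right)^{2} = 1095478^{2} = 1200072048484$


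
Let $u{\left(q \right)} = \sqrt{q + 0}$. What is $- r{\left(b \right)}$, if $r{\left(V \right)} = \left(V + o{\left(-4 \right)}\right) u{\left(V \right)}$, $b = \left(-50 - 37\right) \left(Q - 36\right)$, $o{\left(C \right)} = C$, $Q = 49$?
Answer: $1135 i \sqrt{1131} \approx 38170.0 i$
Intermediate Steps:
$u{\left(q \right)} = \sqrt{q}$
$b = -1131$ ($b = \left(-50 - 37\right) \left(49 - 36\right) = \left(-87\right) 13 = -1131$)
$r{\left(V \right)} = \sqrt{V} \left(-4 + V\right)$ ($r{\left(V \right)} = \left(V - 4\right) \sqrt{V} = \left(-4 + V\right) \sqrt{V} = \sqrt{V} \left(-4 + V\right)$)
$- r{\left(b \right)} = - \sqrt{-1131} \left(-4 - 1131\right) = - i \sqrt{1131} \left(-1135\right) = - \left(-1135\right) i \sqrt{1131} = 1135 i \sqrt{1131}$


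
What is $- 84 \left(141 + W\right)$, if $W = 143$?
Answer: $-23856$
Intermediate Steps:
$- 84 \left(141 + W\right) = - 84 \left(141 + 143\right) = \left(-84\right) 284 = -23856$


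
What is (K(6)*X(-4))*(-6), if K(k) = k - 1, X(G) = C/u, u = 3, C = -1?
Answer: 10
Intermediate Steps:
X(G) = -⅓ (X(G) = -1/3 = -1*⅓ = -⅓)
K(k) = -1 + k
(K(6)*X(-4))*(-6) = ((-1 + 6)*(-⅓))*(-6) = (5*(-⅓))*(-6) = -5/3*(-6) = 10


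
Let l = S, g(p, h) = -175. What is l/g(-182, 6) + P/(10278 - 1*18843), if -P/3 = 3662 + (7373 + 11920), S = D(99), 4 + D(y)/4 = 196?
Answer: 364897/99925 ≈ 3.6517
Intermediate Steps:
D(y) = 768 (D(y) = -16 + 4*196 = -16 + 784 = 768)
S = 768
l = 768
P = -68865 (P = -3*(3662 + (7373 + 11920)) = -3*(3662 + 19293) = -3*22955 = -68865)
l/g(-182, 6) + P/(10278 - 1*18843) = 768/(-175) - 68865/(10278 - 1*18843) = 768*(-1/175) - 68865/(10278 - 18843) = -768/175 - 68865/(-8565) = -768/175 - 68865*(-1/8565) = -768/175 + 4591/571 = 364897/99925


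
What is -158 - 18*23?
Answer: -572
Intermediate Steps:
-158 - 18*23 = -158 - 414 = -572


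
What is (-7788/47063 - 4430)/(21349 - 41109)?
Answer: 104248439/464982440 ≈ 0.22420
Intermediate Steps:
(-7788/47063 - 4430)/(21349 - 41109) = (-7788*1/47063 - 4430)/(-19760) = (-7788/47063 - 4430)*(-1/19760) = -208496878/47063*(-1/19760) = 104248439/464982440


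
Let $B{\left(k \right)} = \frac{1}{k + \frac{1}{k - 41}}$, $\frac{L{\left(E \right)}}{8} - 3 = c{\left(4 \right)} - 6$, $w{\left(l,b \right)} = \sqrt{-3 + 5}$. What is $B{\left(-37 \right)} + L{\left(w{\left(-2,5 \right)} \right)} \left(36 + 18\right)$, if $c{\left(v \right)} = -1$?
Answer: $- \frac{4988814}{2887} \approx -1728.0$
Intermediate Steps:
$w{\left(l,b \right)} = \sqrt{2}$
$L{\left(E \right)} = -32$ ($L{\left(E \right)} = 24 + 8 \left(-1 - 6\right) = 24 + 8 \left(-7\right) = 24 - 56 = -32$)
$B{\left(k \right)} = \frac{1}{k + \frac{1}{-41 + k}}$
$B{\left(-37 \right)} + L{\left(w{\left(-2,5 \right)} \right)} \left(36 + 18\right) = \frac{-41 - 37}{1 + \left(-37\right)^{2} - -1517} - 32 \left(36 + 18\right) = \frac{1}{1 + 1369 + 1517} \left(-78\right) - 1728 = \frac{1}{2887} \left(-78\right) - 1728 = - \frac{78}{2887} - 1728 = - \frac{4988814}{2887}$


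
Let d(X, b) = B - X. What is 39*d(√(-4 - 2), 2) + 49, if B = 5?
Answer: 244 - 39*I*√6 ≈ 244.0 - 95.53*I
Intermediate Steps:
d(X, b) = 5 - X
39*d(√(-4 - 2), 2) + 49 = 39*(5 - √(-4 - 2)) + 49 = 39*(5 - √(-6)) + 49 = 39*(5 - I*√6) + 49 = (195 - 39*I*√6) + 49 = 244 - 39*I*√6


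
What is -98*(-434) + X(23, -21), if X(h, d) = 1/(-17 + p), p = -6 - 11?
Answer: 1446087/34 ≈ 42532.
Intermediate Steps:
p = -17
X(h, d) = -1/34 (X(h, d) = 1/(-17 - 17) = 1/(-34) = -1/34)
-98*(-434) + X(23, -21) = -98*(-434) - 1/34 = 42532 - 1/34 = 1446087/34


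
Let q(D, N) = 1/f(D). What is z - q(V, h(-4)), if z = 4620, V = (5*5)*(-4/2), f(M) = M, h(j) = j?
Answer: 231001/50 ≈ 4620.0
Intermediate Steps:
V = -50 (V = 25*(-4*½) = 25*(-2) = -50)
q(D, N) = 1/D
z - q(V, h(-4)) = 4620 - 1/(-50) = 4620 - 1*(-1/50) = 4620 + 1/50 = 231001/50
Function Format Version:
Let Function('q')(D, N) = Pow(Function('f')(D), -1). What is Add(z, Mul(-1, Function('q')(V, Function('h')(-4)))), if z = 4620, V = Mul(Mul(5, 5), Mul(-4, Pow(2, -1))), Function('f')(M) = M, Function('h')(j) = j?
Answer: Rational(231001, 50) ≈ 4620.0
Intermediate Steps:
V = -50 (V = Mul(25, Mul(-4, Rational(1, 2))) = Mul(25, -2) = -50)
Function('q')(D, N) = Pow(D, -1)
Add(z, Mul(-1, Function('q')(V, Function('h')(-4)))) = Add(4620, Mul(-1, Pow(-50, -1))) = Add(4620, Mul(-1, Rational(-1, 50))) = Add(4620, Rational(1, 50)) = Rational(231001, 50)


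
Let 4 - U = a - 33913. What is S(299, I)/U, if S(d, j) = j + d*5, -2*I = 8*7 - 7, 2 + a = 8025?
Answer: 2941/51788 ≈ 0.056789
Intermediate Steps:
a = 8023 (a = -2 + 8025 = 8023)
I = -49/2 (I = -(8*7 - 7)/2 = -(56 - 7)/2 = -½*49 = -49/2 ≈ -24.500)
S(d, j) = j + 5*d
U = 25894 (U = 4 - (8023 - 33913) = 4 - 1*(-25890) = 4 + 25890 = 25894)
S(299, I)/U = (-49/2 + 5*299)/25894 = (-49/2 + 1495)*(1/25894) = (2941/2)*(1/25894) = 2941/51788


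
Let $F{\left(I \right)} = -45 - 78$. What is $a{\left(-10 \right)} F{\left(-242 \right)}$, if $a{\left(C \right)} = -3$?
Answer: $369$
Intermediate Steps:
$F{\left(I \right)} = -123$ ($F{\left(I \right)} = -45 - 78 = -123$)
$a{\left(-10 \right)} F{\left(-242 \right)} = \left(-3\right) \left(-123\right) = 369$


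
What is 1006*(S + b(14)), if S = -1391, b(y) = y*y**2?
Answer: 1361118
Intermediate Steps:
b(y) = y**3
1006*(S + b(14)) = 1006*(-1391 + 14**3) = 1006*(-1391 + 2744) = 1006*1353 = 1361118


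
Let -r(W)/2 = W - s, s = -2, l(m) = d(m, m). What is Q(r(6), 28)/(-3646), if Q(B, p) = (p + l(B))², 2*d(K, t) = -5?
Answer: -2601/14584 ≈ -0.17835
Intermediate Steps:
d(K, t) = -5/2 (d(K, t) = (½)*(-5) = -5/2)
l(m) = -5/2
r(W) = -4 - 2*W (r(W) = -2*(W - 1*(-2)) = -2*(W + 2) = -2*(2 + W) = -4 - 2*W)
Q(B, p) = (-5/2 + p)² (Q(B, p) = (p - 5/2)² = (-5/2 + p)²)
Q(r(6), 28)/(-3646) = ((-5 + 2*28)²/4)/(-3646) = ((-5 + 56)²/4)*(-1/3646) = ((¼)*51²)*(-1/3646) = ((¼)*2601)*(-1/3646) = (2601/4)*(-1/3646) = -2601/14584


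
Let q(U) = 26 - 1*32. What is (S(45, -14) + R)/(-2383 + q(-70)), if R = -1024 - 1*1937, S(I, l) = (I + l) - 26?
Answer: 2956/2389 ≈ 1.2373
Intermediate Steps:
S(I, l) = -26 + I + l
q(U) = -6 (q(U) = 26 - 32 = -6)
R = -2961 (R = -1024 - 1937 = -2961)
(S(45, -14) + R)/(-2383 + q(-70)) = ((-26 + 45 - 14) - 2961)/(-2383 - 6) = (5 - 2961)/(-2389) = -2956*(-1/2389) = 2956/2389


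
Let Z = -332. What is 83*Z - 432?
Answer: -27988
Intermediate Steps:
83*Z - 432 = 83*(-332) - 432 = -27556 - 432 = -27988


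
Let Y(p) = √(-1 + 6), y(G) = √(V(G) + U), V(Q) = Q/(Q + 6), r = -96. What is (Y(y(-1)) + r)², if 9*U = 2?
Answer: (96 - √5)² ≈ 8791.7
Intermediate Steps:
U = 2/9 (U = (⅑)*2 = 2/9 ≈ 0.22222)
V(Q) = Q/(6 + Q)
y(G) = √(2/9 + G/(6 + G)) (y(G) = √(G/(6 + G) + 2/9) = √(2/9 + G/(6 + G)))
Y(p) = √5
(Y(y(-1)) + r)² = (√5 - 96)² = (-96 + √5)²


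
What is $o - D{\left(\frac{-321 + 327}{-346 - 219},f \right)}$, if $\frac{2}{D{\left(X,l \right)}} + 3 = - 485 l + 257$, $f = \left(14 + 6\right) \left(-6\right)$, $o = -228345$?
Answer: $- \frac{6673839316}{29227} \approx -2.2835 \cdot 10^{5}$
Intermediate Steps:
$f = -120$ ($f = 20 \left(-6\right) = -120$)
$D{\left(X,l \right)} = \frac{2}{254 - 485 l}$ ($D{\left(X,l \right)} = \frac{2}{-3 - \left(-257 + 485 l\right)} = \frac{2}{254 - 485 l}$)
$o - D{\left(\frac{-321 + 327}{-346 - 219},f \right)} = -228345 - - \frac{2}{-254 + 485 \left(-120\right)} = -228345 - - \frac{2}{-254 - 58200} = -228345 - - \frac{2}{-58454} = -228345 - \left(-2\right) \left(- \frac{1}{58454}\right) = -228345 - \frac{1}{29227} = - \frac{6673839316}{29227}$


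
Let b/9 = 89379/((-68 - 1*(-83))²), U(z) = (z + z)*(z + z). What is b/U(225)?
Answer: 9931/562500 ≈ 0.017655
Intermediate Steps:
U(z) = 4*z² (U(z) = (2*z)*(2*z) = 4*z²)
b = 89379/25 (b = 9*(89379/((-68 - 1*(-83))²)) = 9*(89379/((-68 + 83)²)) = 9*(89379/(15²)) = 9*(89379/225) = 9*(89379*(1/225)) = 9*(9931/25) = 89379/25 ≈ 3575.2)
b/U(225) = 89379/(25*((4*225²))) = 89379/(25*((4*50625))) = (89379/25)/202500 = (89379/25)*(1/202500) = 9931/562500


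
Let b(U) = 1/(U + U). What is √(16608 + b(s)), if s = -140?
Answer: √325516730/140 ≈ 128.87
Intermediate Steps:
b(U) = 1/(2*U)
√(16608 + b(s)) = √(16608 + (½)/(-140)) = √(16608 + (½)*(-1/140)) = √(16608 - 1/280) = √(4650239/280) = √325516730/140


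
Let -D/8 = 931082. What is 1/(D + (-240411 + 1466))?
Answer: -1/7687601 ≈ -1.3008e-7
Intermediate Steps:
D = -7448656 (D = -8*931082 = -7448656)
1/(D + (-240411 + 1466)) = 1/(-7448656 + (-240411 + 1466)) = 1/(-7448656 - 238945) = 1/(-7687601) = -1/7687601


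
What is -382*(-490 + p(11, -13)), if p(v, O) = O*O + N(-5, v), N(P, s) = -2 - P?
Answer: 121476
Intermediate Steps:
p(v, O) = 3 + O² (p(v, O) = O*O + (-2 - 1*(-5)) = O² + (-2 + 5) = O² + 3 = 3 + O²)
-382*(-490 + p(11, -13)) = -382*(-490 + (3 + (-13)²)) = -382*(-490 + (3 + 169)) = -382*(-490 + 172) = -382*(-318) = 121476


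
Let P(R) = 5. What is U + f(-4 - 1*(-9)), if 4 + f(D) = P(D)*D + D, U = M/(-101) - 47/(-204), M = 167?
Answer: 506383/20604 ≈ 24.577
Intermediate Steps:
U = -29321/20604 (U = 167/(-101) - 47/(-204) = 167*(-1/101) - 47*(-1/204) = -167/101 + 47/204 = -29321/20604 ≈ -1.4231)
f(D) = -4 + 6*D (f(D) = -4 + (5*D + D) = -4 + 6*D)
U + f(-4 - 1*(-9)) = -29321/20604 + (-4 + 6*(-4 - 1*(-9))) = -29321/20604 + (-4 + 6*(-4 + 9)) = -29321/20604 + (-4 + 6*5) = -29321/20604 + (-4 + 30) = -29321/20604 + 26 = 506383/20604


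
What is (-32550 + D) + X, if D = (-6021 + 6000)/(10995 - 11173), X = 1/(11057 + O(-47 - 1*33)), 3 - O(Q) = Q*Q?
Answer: -13499737981/414740 ≈ -32550.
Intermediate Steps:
O(Q) = 3 - Q² (O(Q) = 3 - Q*Q = 3 - Q²)
X = 1/4660 (X = 1/(11057 + (3 - (-47 - 1*33)²)) = 1/(11057 + (3 - (-47 - 33)²)) = 1/(11057 + (3 - 1*(-80)²)) = 1/(11057 + (3 - 1*6400)) = 1/(11057 + (3 - 6400)) = 1/(11057 - 6397) = 1/4660 ≈ 0.00021459)
D = 21/178 (D = -21/(-178) = -21*(-1/178) = 21/178 ≈ 0.11798)
(-32550 + D) + X = (-32550 + 21/178) + 1/4660 = -5793879/178 + 1/4660 = -13499737981/414740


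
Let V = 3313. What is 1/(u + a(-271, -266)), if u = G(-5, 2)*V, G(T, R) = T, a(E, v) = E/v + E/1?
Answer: -266/4478105 ≈ -5.9400e-5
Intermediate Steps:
a(E, v) = E + E/v (a(E, v) = E/v + E*1 = E/v + E = E + E/v)
u = -16565 (u = -5*3313 = -16565)
1/(u + a(-271, -266)) = 1/(-16565 + (-271 - 271/(-266))) = 1/(-16565 + (-271 - 271*(-1/266))) = 1/(-16565 + (-271 + 271/266)) = 1/(-16565 - 71815/266) = 1/(-4478105/266) = -266/4478105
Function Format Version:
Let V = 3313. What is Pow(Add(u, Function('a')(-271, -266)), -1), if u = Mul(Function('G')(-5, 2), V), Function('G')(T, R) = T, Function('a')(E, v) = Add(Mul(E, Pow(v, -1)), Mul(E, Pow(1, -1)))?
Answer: Rational(-266, 4478105) ≈ -5.9400e-5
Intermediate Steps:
Function('a')(E, v) = Add(E, Mul(E, Pow(v, -1))) (Function('a')(E, v) = Add(Mul(E, Pow(v, -1)), Mul(E, 1)) = Add(Mul(E, Pow(v, -1)), E) = Add(E, Mul(E, Pow(v, -1))))
u = -16565 (u = Mul(-5, 3313) = -16565)
Pow(Add(u, Function('a')(-271, -266)), -1) = Pow(Add(-16565, Add(-271, Mul(-271, Pow(-266, -1)))), -1) = Pow(Add(-16565, Add(-271, Mul(-271, Rational(-1, 266)))), -1) = Pow(Add(-16565, Add(-271, Rational(271, 266))), -1) = Pow(Add(-16565, Rational(-71815, 266)), -1) = Pow(Rational(-4478105, 266), -1) = Rational(-266, 4478105)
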